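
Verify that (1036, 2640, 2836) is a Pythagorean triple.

Compute a² + b²:
1036² + 2640² = 1073296 + 6969600 = 8042896
Compute c²:
2836² = 8042896
Since 8042896 = 8042896, it is a Pythagorean triple.

Yes, it is a Pythagorean triple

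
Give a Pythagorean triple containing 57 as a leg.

We need the other leg and hypotenuse such that 57² + x² = c².
Take x = 540, c = 543: 57² + 540² = 3249 + 291600 = 294849 = 543² ✓
Triple: (57, 540, 543)

(57, 540, 543)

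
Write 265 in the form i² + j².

We need to find integers i, j > 0 such that i² + j² = 265.
Trying i = 3: j² = 265 - 3² = 265 - 9 = 256
j = 16
Check: 3² + 16² = 9 + 256 = 265 ✓

265 = 3² + 16²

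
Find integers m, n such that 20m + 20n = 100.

Step 1: Check solvability.
gcd(20, 20) = 20
Since 20 divides 100, solutions exist.

Step 2: Apply extended Euclidean algorithm to find gcd.
We find integers such that 20*x0 + 20*y0 = 20

Step 3: Scale the particular solution.
Multiply by 100/20 = 5:
m = 0, n = 5

Step 4: Verify.
20*(0) + 20*(5) = 100 = 100 ✓

m = 0, n = 5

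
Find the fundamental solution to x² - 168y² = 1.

We seek the smallest positive integers (x, y) with x² - 168y² = 1, i.e., x² = 168y² + 1.
Try successive y values:
y = 1: x² = 168·1² + 1 = 169, x = 13 ✓

Verify: 13² - 168·1² = 169 - 168 = 1 ✓

x = 13, y = 1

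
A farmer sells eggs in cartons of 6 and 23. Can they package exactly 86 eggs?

We need non-negative a, b with 6a + 23b = 86.
gcd(6, 23) = 1 divides 86, but no a in [0, 14] gives non-negative b.

No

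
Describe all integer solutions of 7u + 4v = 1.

Step 1: Compute gcd(7, 4) = 1.
Since 1 divides 1, solutions exist.

Step 2: Find a particular solution using extended Euclidean algorithm.
We get u₀ = -1, v₀ = 2.
Check: 7*-1 + 4*2 = 1 = 1 ✓

Step 3: Write the general solution.
u = -1 + (4/1)t = -1 + 4t
v = 2 - (7/1)t = 2 - 7t
for any integer t.

u = -1 + 4t, v = 2 - 7t for integer t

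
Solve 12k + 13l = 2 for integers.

Step 1: Check solvability.
gcd(12, 13) = 1
Since 1 divides 2, solutions exist.

Step 2: Apply extended Euclidean algorithm to find gcd.
We find integers such that 12*x0 + 13*y0 = 1

Step 3: Scale the particular solution.
Multiply by 2/1 = 2:
k = -2, l = 2

Step 4: Verify.
12*(-2) + 13*(2) = 2 = 2 ✓

k = -2, l = 2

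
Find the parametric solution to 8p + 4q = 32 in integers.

Step 1: Compute gcd(8, 4) = 4.
Since 4 divides 32, solutions exist.

Step 2: Find a particular solution using extended Euclidean algorithm.
We get p₀ = 0, q₀ = 8.
Check: 8*0 + 4*8 = 32 = 32 ✓

Step 3: Write the general solution.
p = 0 + (4/4)t = 0 + 1t
q = 8 - (8/4)t = 8 - 2t
for any integer t.

p = 0 + 1t, q = 8 - 2t for integer t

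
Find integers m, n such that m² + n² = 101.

We need to find integers m, n > 0 such that m² + n² = 101.
Trying m = 1: n² = 101 - 1² = 101 - 1 = 100
n = 10
Check: 1² + 10² = 1 + 100 = 101 ✓

101 = 1² + 10²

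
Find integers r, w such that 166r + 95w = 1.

Step 1: Check solvability.
gcd(166, 95) = 1
Since 1 divides 1, solutions exist.

Step 2: Apply extended Euclidean algorithm to find gcd.
We find integers such that 166*x0 + 95*y0 = 1

Step 3: Scale the particular solution.
Multiply by 1/1 = 1:
r = -4, w = 7

Step 4: Verify.
166*(-4) + 95*(7) = 1 = 1 ✓

r = -4, w = 7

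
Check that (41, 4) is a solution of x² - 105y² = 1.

Compute x² = 41² = 1681
Compute 105y² = 105·4² = 105·16 = 1680
x² - 105y² = 1681 - 1680 = 1
Since this equals 1, (41, 4) is a solution.

Yes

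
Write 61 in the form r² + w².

We need to find integers r, w > 0 such that r² + w² = 61.
Trying r = 5: w² = 61 - 5² = 61 - 25 = 36
w = 6
Check: 5² + 6² = 25 + 36 = 61 ✓

61 = 5² + 6²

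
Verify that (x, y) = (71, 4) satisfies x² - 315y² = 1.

Compute x² = 71² = 5041
Compute 315y² = 315·4² = 315·16 = 5040
x² - 315y² = 5041 - 5040 = 1
Since this equals 1, (71, 4) is a solution.

Yes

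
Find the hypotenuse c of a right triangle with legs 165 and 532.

c² = a² + b² = 165² + 532² = 27225 + 283024 = 310249
c = sqrt(310249) = 557

557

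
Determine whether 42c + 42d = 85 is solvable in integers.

Step 1: Compute gcd(42, 42).
gcd(42, 42) = 42

Step 2: Check divisibility.
Does 42 divide 85? 85 = 42 x 2 + 1, so no.

By the theorem on linear Diophantine equations, 42c + 42d = 85 has integer solutions if and only if gcd(42, 42) divides 85. Since 42 does not divide 85, no solutions exist.

No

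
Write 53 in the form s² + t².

We need to find integers s, t > 0 such that s² + t² = 53.
Trying s = 2: t² = 53 - 2² = 53 - 4 = 49
t = 7
Check: 2² + 7² = 4 + 49 = 53 ✓

53 = 2² + 7²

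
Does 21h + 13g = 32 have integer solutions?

Step 1: Compute gcd(21, 13).
gcd(21, 13) = 1

Step 2: Check divisibility.
Does 1 divide 32? 32 = 1 x 32, so yes.

By the theorem on linear Diophantine equations, 21h + 13g = 32 has integer solutions if and only if gcd(21, 13) divides 32. Since 1 | 32, solutions exist.

Yes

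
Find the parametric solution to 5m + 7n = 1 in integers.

Step 1: Compute gcd(5, 7) = 1.
Since 1 divides 1, solutions exist.

Step 2: Find a particular solution using extended Euclidean algorithm.
We get m₀ = 3, n₀ = -2.
Check: 5*3 + 7*-2 = 1 = 1 ✓

Step 3: Write the general solution.
m = 3 + (7/1)t = 3 + 7t
n = -2 - (5/1)t = -2 - 5t
for any integer t.

m = 3 + 7t, n = -2 - 5t for integer t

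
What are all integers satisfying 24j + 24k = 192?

Step 1: Compute gcd(24, 24) = 24.
Since 24 divides 192, solutions exist.

Step 2: Find a particular solution using extended Euclidean algorithm.
We get j₀ = 0, k₀ = 8.
Check: 24*0 + 24*8 = 192 = 192 ✓

Step 3: Write the general solution.
j = 0 + (24/24)t = 0 + 1t
k = 8 - (24/24)t = 8 - 1t
for any integer t.

j = 0 + 1t, k = 8 - 1t for integer t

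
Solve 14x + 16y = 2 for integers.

Step 1: Check solvability.
gcd(14, 16) = 2
Since 2 divides 2, solutions exist.

Step 2: Apply extended Euclidean algorithm to find gcd.
We find integers such that 14*x0 + 16*y0 = 2

Step 3: Scale the particular solution.
Multiply by 2/2 = 1:
x = -1, y = 1

Step 4: Verify.
14*(-1) + 16*(1) = 2 = 2 ✓

x = -1, y = 1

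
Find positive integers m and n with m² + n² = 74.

We need to find integers m, n > 0 such that m² + n² = 74.
Trying m = 5: n² = 74 - 5² = 74 - 25 = 49
n = 7
Check: 5² + 7² = 25 + 49 = 74 ✓

74 = 5² + 7²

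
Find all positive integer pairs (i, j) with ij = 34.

The positive divisors of 34 are: 1, 2, 17, 34.
Each divisor d gives the pair (d, 34/d):
(1, 34), (2, 17), (17, 2), (34, 1)

(1, 34), (2, 17), (17, 2), (34, 1)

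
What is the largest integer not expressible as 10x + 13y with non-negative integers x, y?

For two coprime denominations a and b, the Frobenius number (largest value not representable as a non-negative combination) is ab - a - b.
Here gcd(10, 13) = 1, so they are coprime.
F(10, 13) = 10·13 - 10 - 13 = 130 - 23 = 107

107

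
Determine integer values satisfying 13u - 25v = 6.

Step 1: Check solvability.
gcd(13, 25) = 1
Since 1 divides 6, solutions exist.

Step 2: Apply extended Euclidean algorithm to find gcd.
We find integers such that 13*x0 + 25*y0 = 1

Step 3: Scale the particular solution.
Multiply by 6/1 = 6:
u = 12, v = 6

Step 4: Verify.
13*(12) - 25*(6) = 6 = 6 ✓

u = 12, v = 6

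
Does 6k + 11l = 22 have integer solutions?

Step 1: Compute gcd(6, 11).
gcd(6, 11) = 1

Step 2: Check divisibility.
Does 1 divide 22? 22 = 1 x 22, so yes.

By the theorem on linear Diophantine equations, 6k + 11l = 22 has integer solutions if and only if gcd(6, 11) divides 22. Since 1 | 22, solutions exist.

Yes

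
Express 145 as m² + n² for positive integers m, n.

We need to find integers m, n > 0 such that m² + n² = 145.
Trying m = 1: n² = 145 - 1² = 145 - 1 = 144
n = 12
Check: 1² + 12² = 1 + 144 = 145 ✓

145 = 1² + 12²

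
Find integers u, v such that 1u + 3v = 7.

Step 1: Check solvability.
gcd(1, 3) = 1
Since 1 divides 7, solutions exist.

Step 2: Apply extended Euclidean algorithm to find gcd.
We find integers such that 1*x0 + 3*y0 = 1

Step 3: Scale the particular solution.
Multiply by 7/1 = 7:
u = 7, v = 0

Step 4: Verify.
1*(7) + 3*(0) = 7 = 7 ✓

u = 7, v = 0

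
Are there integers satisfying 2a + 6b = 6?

Step 1: Compute gcd(2, 6).
gcd(2, 6) = 2

Step 2: Check divisibility.
Does 2 divide 6? 6 = 2 x 3, so yes.

By the theorem on linear Diophantine equations, 2a + 6b = 6 has integer solutions if and only if gcd(2, 6) divides 6. Since 2 | 6, solutions exist.

Yes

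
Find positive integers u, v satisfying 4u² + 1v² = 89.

Try small values of u and check whether (89 - 4u²)/1 is a perfect square.
u = 4: 4·4² = 64, so 1v² = 89 - 64 = 25, giving v² = 25, v = 5.
Check: 4·4² + 1·5² = 64 + 25 = 89 ✓

u = 4, v = 5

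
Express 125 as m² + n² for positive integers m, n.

We need to find integers m, n > 0 such that m² + n² = 125.
Trying m = 2: n² = 125 - 2² = 125 - 4 = 121
n = 11
Check: 2² + 11² = 4 + 121 = 125 ✓

125 = 2² + 11²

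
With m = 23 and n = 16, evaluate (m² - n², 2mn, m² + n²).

a = m² - n² = 529 - 256 = 273
b = 2mn = 2·23·16 = 736
c = m² + n² = 529 + 256 = 785
Verify: 273² + 736² = 74529 + 541696 = 616225 = 785² ✓

(273, 736, 785)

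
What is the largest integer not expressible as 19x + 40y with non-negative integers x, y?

For two coprime denominations a and b, the Frobenius number (largest value not representable as a non-negative combination) is ab - a - b.
Here gcd(19, 40) = 1, so they are coprime.
F(19, 40) = 19·40 - 19 - 40 = 760 - 59 = 701

701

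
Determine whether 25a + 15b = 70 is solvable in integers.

Step 1: Compute gcd(25, 15).
gcd(25, 15) = 5

Step 2: Check divisibility.
Does 5 divide 70? 70 = 5 x 14, so yes.

By the theorem on linear Diophantine equations, 25a + 15b = 70 has integer solutions if and only if gcd(25, 15) divides 70. Since 5 | 70, solutions exist.

Yes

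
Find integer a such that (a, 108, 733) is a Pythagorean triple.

a² = c² - b² = 733² - 108² = 537289 - 11664 = 525625
a = sqrt(525625) = 725

725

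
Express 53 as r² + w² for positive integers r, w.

We need to find integers r, w > 0 such that r² + w² = 53.
Trying r = 2: w² = 53 - 2² = 53 - 4 = 49
w = 7
Check: 2² + 7² = 4 + 49 = 53 ✓

53 = 2² + 7²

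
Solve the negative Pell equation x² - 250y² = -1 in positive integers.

We need x² = 250y² - 1. Try successive y:
y = 1: x² = 250·1² - 1 = 249, not a perfect square
y = 2: x² = 250·2² - 1 = 999, not a perfect square
y = 3: x² = 250·3² - 1 = 2249, not a perfect square
...
y = 281: x² = 250·281² - 1 = 19740249 = 4443² ✓
Check: 4443² - 250·281² = 19740249 - 19740250 = -1 ✓

x = 4443, y = 281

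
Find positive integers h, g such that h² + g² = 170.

Search for h with 170 - h² a perfect square.
h = 1: 170 - 1² = 170 - 1 = 169 = 13² ✓
So h = 1, g = 13.

h = 1, g = 13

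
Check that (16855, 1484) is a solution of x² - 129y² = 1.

Compute x² = 16855² = 284091025
Compute 129y² = 129·1484² = 129·2202256 = 284091024
x² - 129y² = 284091025 - 284091024 = 1
Since this equals 1, (16855, 1484) is a solution.

Yes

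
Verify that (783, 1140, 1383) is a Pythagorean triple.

Compute a² + b²:
783² + 1140² = 613089 + 1299600 = 1912689
Compute c²:
1383² = 1912689
Since 1912689 = 1912689, it is a Pythagorean triple.

Yes, it is a Pythagorean triple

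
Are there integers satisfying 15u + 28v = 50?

Step 1: Compute gcd(15, 28).
gcd(15, 28) = 1

Step 2: Check divisibility.
Does 1 divide 50? 50 = 1 x 50, so yes.

By the theorem on linear Diophantine equations, 15u + 28v = 50 has integer solutions if and only if gcd(15, 28) divides 50. Since 1 | 50, solutions exist.

Yes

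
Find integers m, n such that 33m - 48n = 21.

Step 1: Check solvability.
gcd(33, 48) = 3
Since 3 divides 21, solutions exist.

Step 2: Apply extended Euclidean algorithm to find gcd.
We find integers such that 33*x0 + 48*y0 = 3

Step 3: Scale the particular solution.
Multiply by 21/3 = 7:
m = 21, n = 14

Step 4: Verify.
33*(21) - 48*(14) = 21 = 21 ✓

m = 21, n = 14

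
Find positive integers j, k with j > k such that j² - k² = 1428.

Factor: j² - k² = (j+k)(j-k) = 1428.
We need two factors of 1428 with the same parity.
Use j+k = 714 and j-k = 2 (product 714·2 = 1428).
Adding: 2j = 716, so j = 358.
Subtracting: 2k = 712, so k = 356.
Check: 358² - 356² = 128164 - 126736 = 1428 ✓

j = 358, k = 356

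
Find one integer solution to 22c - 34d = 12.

Step 1: Check solvability.
gcd(22, 34) = 2
Since 2 divides 12, solutions exist.

Step 2: Apply extended Euclidean algorithm to find gcd.
We find integers such that 22*x0 + 34*y0 = 2

Step 3: Scale the particular solution.
Multiply by 12/2 = 6:
c = -18, d = -12

Step 4: Verify.
22*(-18) - 34*(-12) = 12 = 12 ✓

c = -18, d = -12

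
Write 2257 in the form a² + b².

We need to find integers a, b > 0 such that a² + b² = 2257.
Trying a = 24: b² = 2257 - 24² = 2257 - 576 = 1681
b = 41
Check: 24² + 41² = 576 + 1681 = 2257 ✓

2257 = 24² + 41²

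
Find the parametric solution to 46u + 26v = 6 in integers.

Step 1: Compute gcd(46, 26) = 2.
Since 2 divides 6, solutions exist.

Step 2: Find a particular solution using extended Euclidean algorithm.
We get u₀ = 12, v₀ = -21.
Check: 46*12 + 26*-21 = 6 = 6 ✓

Step 3: Write the general solution.
u = 12 + (26/2)t = 12 + 13t
v = -21 - (46/2)t = -21 - 23t
for any integer t.

u = 12 + 13t, v = -21 - 23t for integer t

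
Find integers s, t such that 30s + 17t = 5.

Step 1: Check solvability.
gcd(30, 17) = 1
Since 1 divides 5, solutions exist.

Step 2: Apply extended Euclidean algorithm to find gcd.
We find integers such that 30*x0 + 17*y0 = 1

Step 3: Scale the particular solution.
Multiply by 5/1 = 5:
s = 20, t = -35

Step 4: Verify.
30*(20) + 17*(-35) = 5 = 5 ✓

s = 20, t = -35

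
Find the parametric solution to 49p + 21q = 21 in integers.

Step 1: Compute gcd(49, 21) = 7.
Since 7 divides 21, solutions exist.

Step 2: Find a particular solution using extended Euclidean algorithm.
We get p₀ = 3, q₀ = -6.
Check: 49*3 + 21*-6 = 21 = 21 ✓

Step 3: Write the general solution.
p = 3 + (21/7)t = 3 + 3t
q = -6 - (49/7)t = -6 - 7t
for any integer t.

p = 3 + 3t, q = -6 - 7t for integer t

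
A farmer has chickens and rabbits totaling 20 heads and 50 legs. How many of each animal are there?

Let c = chickens, r = rabbits.
Heads: c + r = 20
Legs: 2c + 4r = 50
From the first equation, c = 20 - r. Substitute:
2(20 - r) + 4r = 50
40 + 2r = 50
r = (50 - 40)/2 = 5
c = 20 - 5 = 15

Chickens: 15, Rabbits: 5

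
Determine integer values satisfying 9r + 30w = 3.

Step 1: Check solvability.
gcd(9, 30) = 3
Since 3 divides 3, solutions exist.

Step 2: Apply extended Euclidean algorithm to find gcd.
We find integers such that 9*x0 + 30*y0 = 3

Step 3: Scale the particular solution.
Multiply by 3/3 = 1:
r = -3, w = 1

Step 4: Verify.
9*(-3) + 30*(1) = 3 = 3 ✓

r = -3, w = 1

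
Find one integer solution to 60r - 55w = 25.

Step 1: Check solvability.
gcd(60, 55) = 5
Since 5 divides 25, solutions exist.

Step 2: Apply extended Euclidean algorithm to find gcd.
We find integers such that 60*x0 + 55*y0 = 5

Step 3: Scale the particular solution.
Multiply by 25/5 = 5:
r = 5, w = 5

Step 4: Verify.
60*(5) - 55*(5) = 25 = 25 ✓

r = 5, w = 5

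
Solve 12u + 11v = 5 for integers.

Step 1: Check solvability.
gcd(12, 11) = 1
Since 1 divides 5, solutions exist.

Step 2: Apply extended Euclidean algorithm to find gcd.
We find integers such that 12*x0 + 11*y0 = 1

Step 3: Scale the particular solution.
Multiply by 5/1 = 5:
u = 5, v = -5

Step 4: Verify.
12*(5) + 11*(-5) = 5 = 5 ✓

u = 5, v = -5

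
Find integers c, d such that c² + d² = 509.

We need to find integers c, d > 0 such that c² + d² = 509.
Trying c = 5: d² = 509 - 5² = 509 - 25 = 484
d = 22
Check: 5² + 22² = 25 + 484 = 509 ✓

509 = 5² + 22²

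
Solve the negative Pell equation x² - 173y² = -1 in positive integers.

We need x² = 173y² - 1. Try successive y:
y = 1: x² = 173·1² - 1 = 172, not a perfect square
y = 2: x² = 173·2² - 1 = 691, not a perfect square
y = 3: x² = 173·3² - 1 = 1556, not a perfect square
...
y = 85: x² = 173·85² - 1 = 1249924 = 1118² ✓
Check: 1118² - 173·85² = 1249924 - 1249925 = -1 ✓

x = 1118, y = 85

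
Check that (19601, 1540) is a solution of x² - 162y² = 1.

Compute x² = 19601² = 384199201
Compute 162y² = 162·1540² = 162·2371600 = 384199200
x² - 162y² = 384199201 - 384199200 = 1
Since this equals 1, (19601, 1540) is a solution.

Yes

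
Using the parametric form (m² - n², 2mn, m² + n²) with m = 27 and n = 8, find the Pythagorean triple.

a = m² - n² = 27² - 8² = 729 - 64 = 665
b = 2mn = 2·27·8 = 432
c = m² + n² = 729 + 64 = 793
Verify: 665² + 432² = 442225 + 186624 = 628849 = 793² ✓

(665, 432, 793)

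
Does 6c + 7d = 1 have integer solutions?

Step 1: Compute gcd(6, 7).
gcd(6, 7) = 1

Step 2: Check divisibility.
Does 1 divide 1? 1 = 1 x 1, so yes.

By the theorem on linear Diophantine equations, 6c + 7d = 1 has integer solutions if and only if gcd(6, 7) divides 1. Since 1 | 1, solutions exist.

Yes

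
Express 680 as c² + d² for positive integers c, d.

We need to find integers c, d > 0 such that c² + d² = 680.
Trying c = 2: d² = 680 - 2² = 680 - 4 = 676
d = 26
Check: 2² + 26² = 4 + 676 = 680 ✓

680 = 2² + 26²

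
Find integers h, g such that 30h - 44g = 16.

Step 1: Check solvability.
gcd(30, 44) = 2
Since 2 divides 16, solutions exist.

Step 2: Apply extended Euclidean algorithm to find gcd.
We find integers such that 30*x0 + 44*y0 = 2

Step 3: Scale the particular solution.
Multiply by 16/2 = 8:
h = 24, g = 16

Step 4: Verify.
30*(24) - 44*(16) = 16 = 16 ✓

h = 24, g = 16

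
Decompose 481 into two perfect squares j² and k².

We need to find integers j, k > 0 such that j² + k² = 481.
Trying j = 9: k² = 481 - 9² = 481 - 81 = 400
k = 20
Check: 9² + 20² = 81 + 400 = 481 ✓

481 = 9² + 20²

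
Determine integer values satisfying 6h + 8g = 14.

Step 1: Check solvability.
gcd(6, 8) = 2
Since 2 divides 14, solutions exist.

Step 2: Apply extended Euclidean algorithm to find gcd.
We find integers such that 6*x0 + 8*y0 = 2

Step 3: Scale the particular solution.
Multiply by 14/2 = 7:
h = -7, g = 7

Step 4: Verify.
6*(-7) + 8*(7) = 14 = 14 ✓

h = -7, g = 7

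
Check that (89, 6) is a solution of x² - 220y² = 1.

Compute x² = 89² = 7921
Compute 220y² = 220·6² = 220·36 = 7920
x² - 220y² = 7921 - 7920 = 1
Since this equals 1, (89, 6) is a solution.

Yes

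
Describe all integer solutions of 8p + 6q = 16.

Step 1: Compute gcd(8, 6) = 2.
Since 2 divides 16, solutions exist.

Step 2: Find a particular solution using extended Euclidean algorithm.
We get p₀ = 8, q₀ = -8.
Check: 8*8 + 6*-8 = 16 = 16 ✓

Step 3: Write the general solution.
p = 8 + (6/2)t = 8 + 3t
q = -8 - (8/2)t = -8 - 4t
for any integer t.

p = 8 + 3t, q = -8 - 4t for integer t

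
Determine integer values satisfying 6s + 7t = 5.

Step 1: Check solvability.
gcd(6, 7) = 1
Since 1 divides 5, solutions exist.

Step 2: Apply extended Euclidean algorithm to find gcd.
We find integers such that 6*x0 + 7*y0 = 1

Step 3: Scale the particular solution.
Multiply by 5/1 = 5:
s = -5, t = 5

Step 4: Verify.
6*(-5) + 7*(5) = 5 = 5 ✓

s = -5, t = 5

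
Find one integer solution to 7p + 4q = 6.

Step 1: Check solvability.
gcd(7, 4) = 1
Since 1 divides 6, solutions exist.

Step 2: Apply extended Euclidean algorithm to find gcd.
We find integers such that 7*x0 + 4*y0 = 1

Step 3: Scale the particular solution.
Multiply by 6/1 = 6:
p = -6, q = 12

Step 4: Verify.
7*(-6) + 4*(12) = 6 = 6 ✓

p = -6, q = 12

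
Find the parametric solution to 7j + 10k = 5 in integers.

Step 1: Compute gcd(7, 10) = 1.
Since 1 divides 5, solutions exist.

Step 2: Find a particular solution using extended Euclidean algorithm.
We get j₀ = 15, k₀ = -10.
Check: 7*15 + 10*-10 = 5 = 5 ✓

Step 3: Write the general solution.
j = 15 + (10/1)t = 15 + 10t
k = -10 - (7/1)t = -10 - 7t
for any integer t.

j = 15 + 10t, k = -10 - 7t for integer t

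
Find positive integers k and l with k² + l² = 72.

We need to find integers k, l > 0 such that k² + l² = 72.
Trying k = 6: l² = 72 - 6² = 72 - 36 = 36
l = 6
Check: 6² + 6² = 36 + 36 = 72 ✓

72 = 6² + 6²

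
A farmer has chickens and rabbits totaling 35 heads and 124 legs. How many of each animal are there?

Let c = chickens, r = rabbits.
Heads: c + r = 35
Legs: 2c + 4r = 124
From the first equation, c = 35 - r. Substitute:
2(35 - r) + 4r = 124
70 + 2r = 124
r = (124 - 70)/2 = 27
c = 35 - 27 = 8

Chickens: 8, Rabbits: 27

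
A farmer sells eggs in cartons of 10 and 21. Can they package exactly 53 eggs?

We need non-negative a, b with 10a + 21b = 53.
gcd(10, 21) = 1 divides 53, but no a in [0, 5] gives non-negative b.

No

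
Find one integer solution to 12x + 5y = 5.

Step 1: Check solvability.
gcd(12, 5) = 1
Since 1 divides 5, solutions exist.

Step 2: Apply extended Euclidean algorithm to find gcd.
We find integers such that 12*x0 + 5*y0 = 1

Step 3: Scale the particular solution.
Multiply by 5/1 = 5:
x = -10, y = 25

Step 4: Verify.
12*(-10) + 5*(25) = 5 = 5 ✓

x = -10, y = 25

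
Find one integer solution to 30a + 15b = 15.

Step 1: Check solvability.
gcd(30, 15) = 15
Since 15 divides 15, solutions exist.

Step 2: Apply extended Euclidean algorithm to find gcd.
We find integers such that 30*x0 + 15*y0 = 15

Step 3: Scale the particular solution.
Multiply by 15/15 = 1:
a = 0, b = 1

Step 4: Verify.
30*(0) + 15*(1) = 15 = 15 ✓

a = 0, b = 1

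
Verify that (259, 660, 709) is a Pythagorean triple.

Compute a² + b² = 259² + 660² = 67081 + 435600 = 502681
Compute c² = 709² = 502681
Since 502681 = 502681, confirmed.

Yes, it is a Pythagorean triple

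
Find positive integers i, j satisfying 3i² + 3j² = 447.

Try small values of i and check whether (447 - 3i²)/3 is a perfect square.
i = 10: 3·10² = 300, so 3j² = 447 - 300 = 147, giving j² = 49, j = 7.
Check: 3·10² + 3·7² = 300 + 147 = 447 ✓

i = 10, j = 7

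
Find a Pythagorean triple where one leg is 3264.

We need the other leg and hypotenuse such that 3264² + x² = c².
Take x = 1160, c = 3464: 3264² + 1160² = 10653696 + 1345600 = 11999296 = 3464² ✓
Triple: (1160, 3264, 3464)

(1160, 3264, 3464)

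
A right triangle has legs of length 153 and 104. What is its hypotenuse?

c² = a² + b² = 153² + 104² = 23409 + 10816 = 34225
c = 185

185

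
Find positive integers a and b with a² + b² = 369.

We need to find integers a, b > 0 such that a² + b² = 369.
Trying a = 12: b² = 369 - 12² = 369 - 144 = 225
b = 15
Check: 12² + 15² = 144 + 225 = 369 ✓

369 = 12² + 15²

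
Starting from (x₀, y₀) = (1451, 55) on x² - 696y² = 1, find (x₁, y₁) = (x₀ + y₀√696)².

Solutions to x² - Dy² = 1 are generated by powers of (x₀ + y₀√D).
The next solution satisfies x₁ + y₁√696 = (x₀ + y₀√696)², giving:
x₁ = x₀² + 696y₀² = 1451² + 696·55² = 2105401 + 2105400 = 4210801
y₁ = 2x₀y₀ = 2·1451·55 = 159610

Verify: 4210801² - 696·159610² = 17730845061601 - 17730845061600 = 1 ✓

x = 4210801, y = 159610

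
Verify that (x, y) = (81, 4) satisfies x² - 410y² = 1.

Compute x² = 81² = 6561
Compute 410y² = 410·4² = 410·16 = 6560
x² - 410y² = 6561 - 6560 = 1
Since this equals 1, (81, 4) is a solution.

Yes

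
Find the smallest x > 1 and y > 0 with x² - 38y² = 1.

We seek the smallest positive integers (x, y) with x² - 38y² = 1, i.e., x² = 38y² + 1.
Try successive y values:
y = 1: x² = 38·1² + 1 = 39, not a perfect square
y = 2: x² = 38·2² + 1 = 153, not a perfect square
y = 3: x² = 38·3² + 1 = 343, not a perfect square
... continuing the search (or via continued fractions) ...
y = 6: x² = 38·6² + 1 = 1369, x = 37 ✓

Verify: 37² - 38·6² = 1369 - 1368 = 1 ✓

x = 37, y = 6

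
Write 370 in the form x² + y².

We need to find integers x, y > 0 such that x² + y² = 370.
Trying x = 3: y² = 370 - 3² = 370 - 9 = 361
y = 19
Check: 3² + 19² = 9 + 361 = 370 ✓

370 = 3² + 19²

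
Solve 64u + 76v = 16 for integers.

Step 1: Check solvability.
gcd(64, 76) = 4
Since 4 divides 16, solutions exist.

Step 2: Apply extended Euclidean algorithm to find gcd.
We find integers such that 64*x0 + 76*y0 = 4

Step 3: Scale the particular solution.
Multiply by 16/4 = 4:
u = 24, v = -20

Step 4: Verify.
64*(24) + 76*(-20) = 16 = 16 ✓

u = 24, v = -20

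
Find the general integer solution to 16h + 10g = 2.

Step 1: Compute gcd(16, 10) = 2.
Since 2 divides 2, solutions exist.

Step 2: Find a particular solution using extended Euclidean algorithm.
We get h₀ = 2, g₀ = -3.
Check: 16*2 + 10*-3 = 2 = 2 ✓

Step 3: Write the general solution.
h = 2 + (10/2)t = 2 + 5t
g = -3 - (16/2)t = -3 - 8t
for any integer t.

h = 2 + 5t, g = -3 - 8t for integer t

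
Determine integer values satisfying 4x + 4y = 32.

Step 1: Check solvability.
gcd(4, 4) = 4
Since 4 divides 32, solutions exist.

Step 2: Apply extended Euclidean algorithm to find gcd.
We find integers such that 4*x0 + 4*y0 = 4

Step 3: Scale the particular solution.
Multiply by 32/4 = 8:
x = 0, y = 8

Step 4: Verify.
4*(0) + 4*(8) = 32 = 32 ✓

x = 0, y = 8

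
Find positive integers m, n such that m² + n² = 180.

Search for m with 180 - m² a perfect square.
m = 6: 180 - 6² = 180 - 36 = 144 = 12² ✓
So m = 6, n = 12.

m = 6, n = 12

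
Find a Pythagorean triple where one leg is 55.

We need the other leg and hypotenuse such that 55² + x² = c².
Take x = 1512, c = 1513: 55² + 1512² = 3025 + 2286144 = 2289169 = 1513² ✓
Triple: (55, 1512, 1513)

(55, 1512, 1513)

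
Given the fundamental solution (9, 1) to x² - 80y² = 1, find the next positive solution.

Solutions to x² - Dy² = 1 are generated by powers of (x₀ + y₀√D).
The next solution satisfies x₁ + y₁√80 = (x₀ + y₀√80)², giving:
x₁ = x₀² + 80y₀² = 9² + 80·1² = 81 + 80 = 161
y₁ = 2x₀y₀ = 2·9·1 = 18

Verify: 161² - 80·18² = 25921 - 25920 = 1 ✓

x = 161, y = 18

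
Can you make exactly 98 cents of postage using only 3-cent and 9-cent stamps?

We need non-negative x, y with 3x + 9y = 98.
gcd(3, 9) = 3, and 3 does not divide 98.
No integer solutions exist, so certainly no non-negative ones.

No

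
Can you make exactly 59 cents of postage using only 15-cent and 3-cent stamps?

We need non-negative x, y with 15x + 3y = 59.
gcd(15, 3) = 3, and 3 does not divide 59.
No integer solutions exist, so certainly no non-negative ones.

No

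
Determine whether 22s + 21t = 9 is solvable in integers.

Step 1: Compute gcd(22, 21).
gcd(22, 21) = 1

Step 2: Check divisibility.
Does 1 divide 9? 9 = 1 x 9, so yes.

By the theorem on linear Diophantine equations, 22s + 21t = 9 has integer solutions if and only if gcd(22, 21) divides 9. Since 1 | 9, solutions exist.

Yes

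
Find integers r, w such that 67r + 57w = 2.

Step 1: Check solvability.
gcd(67, 57) = 1
Since 1 divides 2, solutions exist.

Step 2: Apply extended Euclidean algorithm to find gcd.
We find integers such that 67*x0 + 57*y0 = 1

Step 3: Scale the particular solution.
Multiply by 2/1 = 2:
r = -34, w = 40

Step 4: Verify.
67*(-34) + 57*(40) = 2 = 2 ✓

r = -34, w = 40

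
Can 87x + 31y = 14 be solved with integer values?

Step 1: Compute gcd(87, 31).
gcd(87, 31) = 1

Step 2: Check divisibility.
Does 1 divide 14? 14 = 1 x 14, so yes.

By the theorem on linear Diophantine equations, 87x + 31y = 14 has integer solutions if and only if gcd(87, 31) divides 14. Since 1 | 14, solutions exist.

Yes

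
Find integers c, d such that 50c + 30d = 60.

Step 1: Check solvability.
gcd(50, 30) = 10
Since 10 divides 60, solutions exist.

Step 2: Apply extended Euclidean algorithm to find gcd.
We find integers such that 50*x0 + 30*y0 = 10

Step 3: Scale the particular solution.
Multiply by 60/10 = 6:
c = -6, d = 12

Step 4: Verify.
50*(-6) + 30*(12) = 60 = 60 ✓

c = -6, d = 12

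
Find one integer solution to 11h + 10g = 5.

Step 1: Check solvability.
gcd(11, 10) = 1
Since 1 divides 5, solutions exist.

Step 2: Apply extended Euclidean algorithm to find gcd.
We find integers such that 11*x0 + 10*y0 = 1

Step 3: Scale the particular solution.
Multiply by 5/1 = 5:
h = 5, g = -5

Step 4: Verify.
11*(5) + 10*(-5) = 5 = 5 ✓

h = 5, g = -5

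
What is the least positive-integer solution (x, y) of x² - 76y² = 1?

We seek the smallest positive integers (x, y) with x² - 76y² = 1, i.e., x² = 76y² + 1.
Try successive y values:
y = 1: x² = 76·1² + 1 = 77, not a perfect square
y = 2: x² = 76·2² + 1 = 305, not a perfect square
y = 3: x² = 76·3² + 1 = 685, not a perfect square
... continuing the search (or via continued fractions) ...
y = 6630: x² = 76·6630² + 1 = 3340724401, x = 57799 ✓

Verify: 57799² - 76·6630² = 3340724401 - 3340724400 = 1 ✓

x = 57799, y = 6630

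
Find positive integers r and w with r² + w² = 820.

We need to find integers r, w > 0 such that r² + w² = 820.
Trying r = 6: w² = 820 - 6² = 820 - 36 = 784
w = 28
Check: 6² + 28² = 36 + 784 = 820 ✓

820 = 6² + 28²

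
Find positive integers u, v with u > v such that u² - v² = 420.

Factor: u² - v² = (u+v)(u-v) = 420.
We need two factors of 420 with the same parity.
Use u+v = 210 and u-v = 2 (product 210·2 = 420).
Adding: 2u = 212, so u = 106.
Subtracting: 2v = 208, so v = 104.
Check: 106² - 104² = 11236 - 10816 = 420 ✓

u = 106, v = 104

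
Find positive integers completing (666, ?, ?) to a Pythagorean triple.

We need the other leg and hypotenuse such that 666² + x² = c².
Take x = 1288, c = 1450: 666² + 1288² = 443556 + 1658944 = 2102500 = 1450² ✓
Triple: (666, 1288, 1450)

(666, 1288, 1450)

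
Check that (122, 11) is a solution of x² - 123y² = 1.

Compute x² = 122² = 14884
Compute 123y² = 123·11² = 123·121 = 14883
x² - 123y² = 14884 - 14883 = 1
Since this equals 1, (122, 11) is a solution.

Yes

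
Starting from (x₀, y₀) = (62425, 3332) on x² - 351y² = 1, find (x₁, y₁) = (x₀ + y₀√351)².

Solutions to x² - Dy² = 1 are generated by powers of (x₀ + y₀√D).
The next solution satisfies x₁ + y₁√351 = (x₀ + y₀√351)², giving:
x₁ = x₀² + 351y₀² = 62425² + 351·3332² = 3896880625 + 3896880624 = 7793761249
y₁ = 2x₀y₀ = 2·62425·3332 = 416000200

Verify: 7793761249² - 351·416000200² = 60742714406414040001 - 60742714406414040000 = 1 ✓

x = 7793761249, y = 416000200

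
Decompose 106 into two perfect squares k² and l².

We need to find integers k, l > 0 such that k² + l² = 106.
Trying k = 5: l² = 106 - 5² = 106 - 25 = 81
l = 9
Check: 5² + 9² = 25 + 81 = 106 ✓

106 = 5² + 9²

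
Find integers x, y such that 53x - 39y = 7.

Step 1: Check solvability.
gcd(53, 39) = 1
Since 1 divides 7, solutions exist.

Step 2: Apply extended Euclidean algorithm to find gcd.
We find integers such that 53*x0 + 39*y0 = 1

Step 3: Scale the particular solution.
Multiply by 7/1 = 7:
x = 98, y = 133

Step 4: Verify.
53*(98) - 39*(133) = 7 = 7 ✓

x = 98, y = 133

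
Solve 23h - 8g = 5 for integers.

Step 1: Check solvability.
gcd(23, 8) = 1
Since 1 divides 5, solutions exist.

Step 2: Apply extended Euclidean algorithm to find gcd.
We find integers such that 23*x0 + 8*y0 = 1

Step 3: Scale the particular solution.
Multiply by 5/1 = 5:
h = -5, g = -15

Step 4: Verify.
23*(-5) - 8*(-15) = 5 = 5 ✓

h = -5, g = -15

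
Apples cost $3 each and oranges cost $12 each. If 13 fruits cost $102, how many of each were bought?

Let a = apples, o = oranges.
a + o = 13
3a + 12o = 102
Substitute o = 13 - a:
3a + 12(13 - a) = 102
(3 - 12)a = 102 - 156
-9a = -54
a = 6, o = 13 - 6 = 7

Apples: 6, Oranges: 7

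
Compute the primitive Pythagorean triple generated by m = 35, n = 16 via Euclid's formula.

a = m² - n² = 1225 - 256 = 969
b = 2mn = 2·35·16 = 1120
c = m² + n² = 1225 + 256 = 1481
Verify: 969² + 1120² = 938961 + 1254400 = 2193361 = 1481² ✓

(969, 1120, 1481)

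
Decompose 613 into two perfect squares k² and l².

We need to find integers k, l > 0 such that k² + l² = 613.
Trying k = 17: l² = 613 - 17² = 613 - 289 = 324
l = 18
Check: 17² + 18² = 289 + 324 = 613 ✓

613 = 17² + 18²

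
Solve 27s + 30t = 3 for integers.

Step 1: Check solvability.
gcd(27, 30) = 3
Since 3 divides 3, solutions exist.

Step 2: Apply extended Euclidean algorithm to find gcd.
We find integers such that 27*x0 + 30*y0 = 3

Step 3: Scale the particular solution.
Multiply by 3/3 = 1:
s = -1, t = 1

Step 4: Verify.
27*(-1) + 30*(1) = 3 = 3 ✓

s = -1, t = 1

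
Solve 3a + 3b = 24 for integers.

Step 1: Check solvability.
gcd(3, 3) = 3
Since 3 divides 24, solutions exist.

Step 2: Apply extended Euclidean algorithm to find gcd.
We find integers such that 3*x0 + 3*y0 = 3

Step 3: Scale the particular solution.
Multiply by 24/3 = 8:
a = 0, b = 8

Step 4: Verify.
3*(0) + 3*(8) = 24 = 24 ✓

a = 0, b = 8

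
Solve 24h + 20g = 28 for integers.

Step 1: Check solvability.
gcd(24, 20) = 4
Since 4 divides 28, solutions exist.

Step 2: Apply extended Euclidean algorithm to find gcd.
We find integers such that 24*x0 + 20*y0 = 4

Step 3: Scale the particular solution.
Multiply by 28/4 = 7:
h = 7, g = -7

Step 4: Verify.
24*(7) + 20*(-7) = 28 = 28 ✓

h = 7, g = -7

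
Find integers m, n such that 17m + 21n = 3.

Step 1: Check solvability.
gcd(17, 21) = 1
Since 1 divides 3, solutions exist.

Step 2: Apply extended Euclidean algorithm to find gcd.
We find integers such that 17*x0 + 21*y0 = 1

Step 3: Scale the particular solution.
Multiply by 3/1 = 3:
m = 15, n = -12

Step 4: Verify.
17*(15) + 21*(-12) = 3 = 3 ✓

m = 15, n = -12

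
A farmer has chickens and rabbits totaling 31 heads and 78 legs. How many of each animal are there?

Let c = chickens, r = rabbits.
Heads: c + r = 31
Legs: 2c + 4r = 78
From the first equation, c = 31 - r. Substitute:
2(31 - r) + 4r = 78
62 + 2r = 78
r = (78 - 62)/2 = 8
c = 31 - 8 = 23

Chickens: 23, Rabbits: 8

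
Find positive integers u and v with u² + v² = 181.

We need to find integers u, v > 0 such that u² + v² = 181.
Trying u = 9: v² = 181 - 9² = 181 - 81 = 100
v = 10
Check: 9² + 10² = 81 + 100 = 181 ✓

181 = 9² + 10²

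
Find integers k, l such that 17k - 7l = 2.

Step 1: Check solvability.
gcd(17, 7) = 1
Since 1 divides 2, solutions exist.

Step 2: Apply extended Euclidean algorithm to find gcd.
We find integers such that 17*x0 + 7*y0 = 1

Step 3: Scale the particular solution.
Multiply by 2/1 = 2:
k = -4, l = -10

Step 4: Verify.
17*(-4) - 7*(-10) = 2 = 2 ✓

k = -4, l = -10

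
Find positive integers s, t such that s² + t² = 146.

Search for s with 146 - s² a perfect square.
s = 5: 146 - 5² = 146 - 25 = 121 = 11² ✓
So s = 5, t = 11.

s = 5, t = 11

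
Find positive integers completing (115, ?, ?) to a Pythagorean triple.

We need the other leg and hypotenuse such that 115² + x² = c².
Take x = 252, c = 277: 115² + 252² = 13225 + 63504 = 76729 = 277² ✓
Triple: (115, 252, 277)

(115, 252, 277)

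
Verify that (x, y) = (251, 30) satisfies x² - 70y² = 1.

Compute x² = 251² = 63001
Compute 70y² = 70·30² = 70·900 = 63000
x² - 70y² = 63001 - 63000 = 1
Since this equals 1, (251, 30) is a solution.

Yes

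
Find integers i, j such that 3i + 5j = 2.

Step 1: Check solvability.
gcd(3, 5) = 1
Since 1 divides 2, solutions exist.

Step 2: Apply extended Euclidean algorithm to find gcd.
We find integers such that 3*x0 + 5*y0 = 1

Step 3: Scale the particular solution.
Multiply by 2/1 = 2:
i = 4, j = -2

Step 4: Verify.
3*(4) + 5*(-2) = 2 = 2 ✓

i = 4, j = -2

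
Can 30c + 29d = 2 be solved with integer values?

Step 1: Compute gcd(30, 29).
gcd(30, 29) = 1

Step 2: Check divisibility.
Does 1 divide 2? 2 = 1 x 2, so yes.

By the theorem on linear Diophantine equations, 30c + 29d = 2 has integer solutions if and only if gcd(30, 29) divides 2. Since 1 | 2, solutions exist.

Yes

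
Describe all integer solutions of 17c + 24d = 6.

Step 1: Compute gcd(17, 24) = 1.
Since 1 divides 6, solutions exist.

Step 2: Find a particular solution using extended Euclidean algorithm.
We get c₀ = -42, d₀ = 30.
Check: 17*-42 + 24*30 = 6 = 6 ✓

Step 3: Write the general solution.
c = -42 + (24/1)t = -42 + 24t
d = 30 - (17/1)t = 30 - 17t
for any integer t.

c = -42 + 24t, d = 30 - 17t for integer t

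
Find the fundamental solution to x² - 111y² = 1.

We seek the smallest positive integers (x, y) with x² - 111y² = 1, i.e., x² = 111y² + 1.
Try successive y values:
y = 1: x² = 111·1² + 1 = 112, not a perfect square
y = 2: x² = 111·2² + 1 = 445, not a perfect square
y = 3: x² = 111·3² + 1 = 1000, not a perfect square
... continuing the search (or via continued fractions) ...
y = 28: x² = 111·28² + 1 = 87025, x = 295 ✓

Verify: 295² - 111·28² = 87025 - 87024 = 1 ✓

x = 295, y = 28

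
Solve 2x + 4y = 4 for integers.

Step 1: Check solvability.
gcd(2, 4) = 2
Since 2 divides 4, solutions exist.

Step 2: Apply extended Euclidean algorithm to find gcd.
We find integers such that 2*x0 + 4*y0 = 2

Step 3: Scale the particular solution.
Multiply by 4/2 = 2:
x = 2, y = 0

Step 4: Verify.
2*(2) + 4*(0) = 4 = 4 ✓

x = 2, y = 0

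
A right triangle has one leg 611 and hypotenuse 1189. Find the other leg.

b² = c² - a² = 1413721 - 373321 = 1040400
b = 1020

1020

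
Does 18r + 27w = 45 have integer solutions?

Step 1: Compute gcd(18, 27).
gcd(18, 27) = 9

Step 2: Check divisibility.
Does 9 divide 45? 45 = 9 x 5, so yes.

By the theorem on linear Diophantine equations, 18r + 27w = 45 has integer solutions if and only if gcd(18, 27) divides 45. Since 9 | 45, solutions exist.

Yes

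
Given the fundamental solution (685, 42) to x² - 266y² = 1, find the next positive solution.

Solutions to x² - Dy² = 1 are generated by powers of (x₀ + y₀√D).
The next solution satisfies x₁ + y₁√266 = (x₀ + y₀√266)², giving:
x₁ = x₀² + 266y₀² = 685² + 266·42² = 469225 + 469224 = 938449
y₁ = 2x₀y₀ = 2·685·42 = 57540

Verify: 938449² - 266·57540² = 880686525601 - 880686525600 = 1 ✓

x = 938449, y = 57540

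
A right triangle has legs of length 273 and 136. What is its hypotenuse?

c² = a² + b² = 273² + 136² = 74529 + 18496 = 93025
c = 305

305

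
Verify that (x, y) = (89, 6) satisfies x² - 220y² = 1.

Compute x² = 89² = 7921
Compute 220y² = 220·6² = 220·36 = 7920
x² - 220y² = 7921 - 7920 = 1
Since this equals 1, (89, 6) is a solution.

Yes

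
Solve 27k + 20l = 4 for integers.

Step 1: Check solvability.
gcd(27, 20) = 1
Since 1 divides 4, solutions exist.

Step 2: Apply extended Euclidean algorithm to find gcd.
We find integers such that 27*x0 + 20*y0 = 1

Step 3: Scale the particular solution.
Multiply by 4/1 = 4:
k = 12, l = -16

Step 4: Verify.
27*(12) + 20*(-16) = 4 = 4 ✓

k = 12, l = -16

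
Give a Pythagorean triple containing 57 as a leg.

We need the other leg and hypotenuse such that 57² + x² = c².
Take x = 1624, c = 1625: 57² + 1624² = 3249 + 2637376 = 2640625 = 1625² ✓
Triple: (57, 1624, 1625)

(57, 1624, 1625)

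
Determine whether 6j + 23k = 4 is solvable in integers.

Step 1: Compute gcd(6, 23).
gcd(6, 23) = 1

Step 2: Check divisibility.
Does 1 divide 4? 4 = 1 x 4, so yes.

By the theorem on linear Diophantine equations, 6j + 23k = 4 has integer solutions if and only if gcd(6, 23) divides 4. Since 1 | 4, solutions exist.

Yes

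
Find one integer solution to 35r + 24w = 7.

Step 1: Check solvability.
gcd(35, 24) = 1
Since 1 divides 7, solutions exist.

Step 2: Apply extended Euclidean algorithm to find gcd.
We find integers such that 35*x0 + 24*y0 = 1

Step 3: Scale the particular solution.
Multiply by 7/1 = 7:
r = 77, w = -112

Step 4: Verify.
35*(77) + 24*(-112) = 7 = 7 ✓

r = 77, w = -112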